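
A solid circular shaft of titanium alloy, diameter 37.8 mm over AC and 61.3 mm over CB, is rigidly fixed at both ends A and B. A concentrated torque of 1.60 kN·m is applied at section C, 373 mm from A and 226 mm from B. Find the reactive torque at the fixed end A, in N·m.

129 N·m

Compatibility: T_A·a/J_AC = T_B·b/J_CB with T_A + T_B = T₀.
J_AC = 2.00×10^-7 m⁴, J_CB = 1.39×10^-6 m⁴, so T_A = T₀·(J_AC/a)/((J_AC/a)+(J_CB/b)) = 128.9 N·m, T_B = 1471 N·m.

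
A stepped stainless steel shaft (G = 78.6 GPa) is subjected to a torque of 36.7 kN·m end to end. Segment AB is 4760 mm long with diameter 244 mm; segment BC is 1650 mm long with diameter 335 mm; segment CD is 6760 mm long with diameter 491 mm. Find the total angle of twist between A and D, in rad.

J_AB = π(0.244)⁴/32 = 3.48×10^-4 m⁴; J_BC = π(0.335)⁴/32 = 1.24×10^-3 m⁴; J_CD = π(0.491)⁴/32 = 5.71×10^-3 m⁴.
θ = (T/G)·Σ L_i/J_i = (36700/78.6×10⁹)·(4.76/3.48×10^-4 + 1.65/1.24×10^-3 + 6.76/5.71×10^-3) = 7.563×10^-3 rad.

0.00756 rad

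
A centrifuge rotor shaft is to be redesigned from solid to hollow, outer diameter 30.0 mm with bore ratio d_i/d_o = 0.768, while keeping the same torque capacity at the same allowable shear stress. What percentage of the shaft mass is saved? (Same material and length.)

45.5 %

Equal τ_max and T ⇒ the solid shaft needs d_s³ = d_o³(1−k⁴), so d_s = 30.0·(1−0.768⁴)^(1/3) = 26.02 mm.
Area ratio A_h/A_s = d_o²(1−k²)/d_s² = (1−k²)/(1−k⁴)^(2/3) = 0.5455.
Mass saving = 1 − 0.5455 = 45.5 %.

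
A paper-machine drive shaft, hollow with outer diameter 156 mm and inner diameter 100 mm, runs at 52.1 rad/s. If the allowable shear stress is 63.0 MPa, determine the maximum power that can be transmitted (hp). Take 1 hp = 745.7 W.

J = π(d_o⁴ − d_i⁴)/32 = π(0.156⁴ − 0.100⁴)/32 = 4.833×10^-5 m⁴.
T_max = τ_allow·J/r = 6.30×10^7 × 4.833×10^-5 / 0.0780 = 39030 N·m.
ω = 52.1 rad/s, so P_max = T_max·ω = 2.034×10^6 W.

2730 hp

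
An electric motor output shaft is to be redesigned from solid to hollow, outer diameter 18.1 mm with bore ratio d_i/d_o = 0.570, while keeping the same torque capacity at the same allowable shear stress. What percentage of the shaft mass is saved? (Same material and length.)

Equal τ_max and T ⇒ the solid shaft needs d_s³ = d_o³(1−k⁴), so d_s = 18.1·(1−0.570⁴)^(1/3) = 17.44 mm.
Area ratio A_h/A_s = d_o²(1−k²)/d_s² = (1−k²)/(1−k⁴)^(2/3) = 0.7272.
Mass saving = 1 − 0.7272 = 27.3 %.

27.3 %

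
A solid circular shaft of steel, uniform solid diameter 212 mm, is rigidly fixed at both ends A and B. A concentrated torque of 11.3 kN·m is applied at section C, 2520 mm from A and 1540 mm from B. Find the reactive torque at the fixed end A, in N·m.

With uniform GJ and both ends fixed, compatibility θ_AC = θ_CB gives T_A·a = T_B·b, together with T_A + T_B = T₀.
T_A = T₀·b/(a+b) = 11300·1540/4060 = 4286 N·m; T_B = 7014 N·m.

4290 N·m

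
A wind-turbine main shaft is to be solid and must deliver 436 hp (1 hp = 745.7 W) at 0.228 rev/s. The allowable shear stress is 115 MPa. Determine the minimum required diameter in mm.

216 mm

ω = 2π·0.228 = 1.433 rad/s, so T = P/ω = 436×745.7 / 1.433 = 227000 N·m.
For a solid shaft τ_max = 16T/(πd³), so d = (16T/(π τ_allow))^(1/3) = (16·227000/(π·1.15×10^8))^(1/3) = 0.2158 m.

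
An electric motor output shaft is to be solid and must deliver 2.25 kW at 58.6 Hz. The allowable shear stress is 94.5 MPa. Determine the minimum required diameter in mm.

ω = 2π·58.6 = 368.2 rad/s, so T = P/ω = 2.25×10³ / 368.2 = 6.111 N·m.
For a solid shaft τ_max = 16T/(πd³), so d = (16T/(π τ_allow))^(1/3) = (16·6.111/(π·9.45×10^7))^(1/3) = 0.006906 m.

6.91 mm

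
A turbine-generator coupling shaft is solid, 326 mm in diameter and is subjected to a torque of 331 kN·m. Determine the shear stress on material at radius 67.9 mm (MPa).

20.3 MPa

J = πd⁴/32 = π(0.326)⁴/32 = 1.109×10^-3 m⁴.
Shear stress varies linearly with radius: τ = T·r/J = 331000 × 0.0679 / 1.109×10^-3 = 2.027×10^7 Pa.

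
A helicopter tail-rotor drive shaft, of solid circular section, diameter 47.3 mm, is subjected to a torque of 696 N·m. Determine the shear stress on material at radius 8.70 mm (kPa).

J = πd⁴/32 = π(0.0473)⁴/32 = 4.914×10^-7 m⁴.
Shear stress varies linearly with radius: τ = T·r/J = 696.0 × 0.00870 / 4.914×10^-7 = 1.232×10^7 Pa.

12300 kPa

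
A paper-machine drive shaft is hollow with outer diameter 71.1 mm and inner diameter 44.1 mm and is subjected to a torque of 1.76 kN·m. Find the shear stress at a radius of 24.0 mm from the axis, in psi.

J = π(d_o⁴ − d_i⁴)/32 = π(0.0711⁴ − 0.0441⁴)/32 = 2.138×10^-6 m⁴.
Shear stress varies linearly with radius: τ = T·r/J = 1760 × 0.0240 / 2.138×10^-6 = 1.976×10^7 Pa.

2870 psi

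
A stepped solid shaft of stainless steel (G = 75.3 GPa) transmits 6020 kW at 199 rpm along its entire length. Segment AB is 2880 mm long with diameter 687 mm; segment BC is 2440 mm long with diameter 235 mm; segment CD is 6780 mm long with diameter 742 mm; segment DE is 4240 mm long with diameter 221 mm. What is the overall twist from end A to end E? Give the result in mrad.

ω = 2π·199/60 = 20.84 rad/s, so T = P/ω = 6020×10³ / 20.84 = 288900 N·m.
J_AB = π(0.687)⁴/32 = 0.0219 m⁴; J_BC = π(0.235)⁴/32 = 2.99×10^-4 m⁴; J_CD = π(0.742)⁴/32 = 0.0298 m⁴; J_DE = π(0.221)⁴/32 = 2.34×10^-4 m⁴.
θ = (T/G)·Σ L_i/J_i = (288900/75.3×10⁹)·(2.88/0.0219 + 2.44/2.99×10^-4 + 6.78/0.0298 + 4.24/2.34×10^-4) = 0.1021 rad.

102 mrad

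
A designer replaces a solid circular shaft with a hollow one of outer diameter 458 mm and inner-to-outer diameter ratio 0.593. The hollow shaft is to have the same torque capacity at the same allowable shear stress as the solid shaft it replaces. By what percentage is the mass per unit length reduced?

Equal τ_max and T ⇒ the solid shaft needs d_s³ = d_o³(1−k⁴), so d_s = 458·(1−0.593⁴)^(1/3) = 438.3 mm.
Area ratio A_h/A_s = d_o²(1−k²)/d_s² = (1−k²)/(1−k⁴)^(2/3) = 0.7080.
Mass saving = 1 − 0.7080 = 29.2 %.

29.2 %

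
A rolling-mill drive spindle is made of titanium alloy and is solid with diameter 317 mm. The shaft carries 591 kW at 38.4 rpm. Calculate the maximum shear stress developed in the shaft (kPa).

ω = 2π·38.4/60 = 4.021 rad/s, so T = P/ω = 591×10³ / 4.021 = 147000 N·m.
J = πd⁴/32 = π(0.317)⁴/32 = 9.914×10^-4 m⁴.
τ_max = T·r/J = 147000 × 0.159 / 9.914×10^-4 = 2.350×10^7 Pa.

23500 kPa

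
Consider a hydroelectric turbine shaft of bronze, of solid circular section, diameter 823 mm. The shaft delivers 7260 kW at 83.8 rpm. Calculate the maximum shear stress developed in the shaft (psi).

ω = 2π·83.8/60 = 8.776 rad/s, so T = P/ω = 7260×10³ / 8.776 = 827300 N·m.
J = πd⁴/32 = π(0.823)⁴/32 = 0.04504 m⁴.
τ_max = T·r/J = 827300 × 0.411 / 0.04504 = 7.558×10^6 Pa.

1100 psi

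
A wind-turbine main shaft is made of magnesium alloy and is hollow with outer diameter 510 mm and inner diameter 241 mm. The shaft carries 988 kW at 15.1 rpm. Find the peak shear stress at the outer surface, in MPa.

25.2 MPa

ω = 2π·15.1/60 = 1.581 rad/s, so T = P/ω = 988×10³ / 1.581 = 624800 N·m.
J = π(d_o⁴ − d_i⁴)/32 = π(0.510⁴ − 0.241⁴)/32 = 6.311×10^-3 m⁴.
τ_max = T·r/J = 624800 × 0.255 / 6.311×10^-3 = 2.525×10^7 Pa.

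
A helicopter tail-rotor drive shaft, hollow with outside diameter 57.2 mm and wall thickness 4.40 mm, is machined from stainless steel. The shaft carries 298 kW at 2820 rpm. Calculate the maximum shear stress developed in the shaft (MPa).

ω = 2π·2820/60 = 295.3 rad/s, so T = P/ω = 298×10³ / 295.3 = 1009 N·m.
J = π(d_o⁴ − d_i⁴)/32 = π(0.0572⁴ − 0.0484⁴)/32 = 5.122×10^-7 m⁴.
τ_max = T·r/J = 1009 × 0.0286 / 5.122×10^-7 = 5.634×10^7 Pa.

56.3 MPa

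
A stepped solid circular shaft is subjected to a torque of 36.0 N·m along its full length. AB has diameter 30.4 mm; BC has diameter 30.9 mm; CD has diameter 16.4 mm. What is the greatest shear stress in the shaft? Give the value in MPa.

Under the same torque, τ_max = 16T/(πd³) is largest where d is smallest — segment CD (d = 16.4 mm).
τ_max = 16·36.00/(π·(0.0164)³) = 4.157×10^7 Pa.

41.6 MPa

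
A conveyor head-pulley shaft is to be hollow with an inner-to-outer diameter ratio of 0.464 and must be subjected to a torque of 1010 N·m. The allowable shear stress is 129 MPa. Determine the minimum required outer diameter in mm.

34.7 mm

For a hollow shaft with d_i/d_o = 0.464: τ_max = 16T/(π d_o³ (1−k⁴)), so d_o = [16T/(π τ_allow (1−k⁴))]^(1/3) = [16·1010/(π·1.29×10^8·0.9536)]^(1/3) = 0.03471 m.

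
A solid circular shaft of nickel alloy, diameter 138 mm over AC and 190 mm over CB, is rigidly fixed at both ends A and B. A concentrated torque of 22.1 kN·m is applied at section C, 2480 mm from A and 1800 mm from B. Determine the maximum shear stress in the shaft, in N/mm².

Compatibility: T_A·a/J_AC = T_B·b/J_CB with T_A + T_B = T₀.
J_AC = 3.56×10^-5 m⁴, J_CB = 1.28×10^-4 m⁴, so T_A = T₀·(J_AC/a)/((J_AC/a)+(J_CB/b)) = 3714 N·m, T_B = 18390 N·m.
τ in each portion: τ_AC = 7.20×10^6 Pa, τ_CB = 1.37×10^7 Pa; maximum is in CB.
τ_max = T_CB·r/J = 18390·0.0950/1.28×10^-4 = 1.365×10^7 Pa.

13.7 N/mm²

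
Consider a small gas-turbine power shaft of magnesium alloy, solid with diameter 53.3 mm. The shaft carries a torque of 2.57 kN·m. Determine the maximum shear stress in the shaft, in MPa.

86.4 MPa

J = πd⁴/32 = π(0.0533)⁴/32 = 7.923×10^-7 m⁴.
τ_max = T·r/J = 2570 × 0.0267 / 7.923×10^-7 = 8.644×10^7 Pa.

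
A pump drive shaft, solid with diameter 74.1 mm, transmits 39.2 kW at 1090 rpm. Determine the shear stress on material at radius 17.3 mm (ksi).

0.291 ksi

ω = 2π·1090/60 = 114.1 rad/s, so T = P/ω = 39.2×10³ / 114.1 = 343.4 N·m.
J = πd⁴/32 = π(0.0741)⁴/32 = 2.960×10^-6 m⁴.
Shear stress varies linearly with radius: τ = T·r/J = 343.4 × 0.0173 / 2.960×10^-6 = 2.007×10^6 Pa.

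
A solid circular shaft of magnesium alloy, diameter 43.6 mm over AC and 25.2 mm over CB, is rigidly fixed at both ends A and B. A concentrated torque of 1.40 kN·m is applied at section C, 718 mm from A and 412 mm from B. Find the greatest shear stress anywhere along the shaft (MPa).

72.5 MPa

Compatibility: T_A·a/J_AC = T_B·b/J_CB with T_A + T_B = T₀.
J_AC = 3.55×10^-7 m⁴, J_CB = 3.96×10^-8 m⁴, so T_A = T₀·(J_AC/a)/((J_AC/a)+(J_CB/b)) = 1172 N·m, T_B = 227.9 N·m.
τ in each portion: τ_AC = 7.20×10^7 Pa, τ_CB = 7.25×10^7 Pa; maximum is in CB.
τ_max = T_CB·r/J = 227.9·0.0126/3.96×10^-8 = 7.254×10^7 Pa.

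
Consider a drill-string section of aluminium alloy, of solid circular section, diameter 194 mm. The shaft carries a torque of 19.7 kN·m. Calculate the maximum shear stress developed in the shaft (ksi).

1.99 ksi

J = πd⁴/32 = π(0.194)⁴/32 = 1.391×10^-4 m⁴.
τ_max = T·r/J = 19700 × 0.0970 / 1.391×10^-4 = 1.374×10^7 Pa.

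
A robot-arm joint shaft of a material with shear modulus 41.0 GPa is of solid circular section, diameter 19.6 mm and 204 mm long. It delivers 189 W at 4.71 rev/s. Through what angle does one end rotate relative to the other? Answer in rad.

0.00219 rad

ω = 2π·4.71 = 29.59 rad/s, so T = P/ω = 189 / 29.59 = 6.386 N·m.
J = πd⁴/32 = π(0.0196)⁴/32 = 1.449×10^-8 m⁴.
θ = T·L/(G·J) = 6.386 × 0.204 / (41.0×10⁹ × 1.449×10^-8) = 2.193×10^-3 rad.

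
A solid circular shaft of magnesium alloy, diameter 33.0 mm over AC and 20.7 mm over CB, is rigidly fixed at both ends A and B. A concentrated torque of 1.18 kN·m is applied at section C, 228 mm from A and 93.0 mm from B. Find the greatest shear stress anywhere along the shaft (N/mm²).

186 N/mm²

Compatibility: T_A·a/J_AC = T_B·b/J_CB with T_A + T_B = T₀.
J_AC = 1.16×10^-7 m⁴, J_CB = 1.80×10^-8 m⁴, so T_A = T₀·(J_AC/a)/((J_AC/a)+(J_CB/b)) = 855.3 N·m, T_B = 324.7 N·m.
τ in each portion: τ_AC = 1.21×10^8 Pa, τ_CB = 1.86×10^8 Pa; maximum is in CB.
τ_max = T_CB·r/J = 324.7·0.0103/1.80×10^-8 = 1.864×10^8 Pa.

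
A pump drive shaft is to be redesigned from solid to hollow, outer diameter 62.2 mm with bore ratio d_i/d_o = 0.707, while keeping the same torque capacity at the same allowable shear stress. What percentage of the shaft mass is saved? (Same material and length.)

Equal τ_max and T ⇒ the solid shaft needs d_s³ = d_o³(1−k⁴), so d_s = 62.2·(1−0.707⁴)^(1/3) = 56.52 mm.
Area ratio A_h/A_s = d_o²(1−k²)/d_s² = (1−k²)/(1−k⁴)^(2/3) = 0.6058.
Mass saving = 1 − 0.6058 = 39.4 %.

39.4 %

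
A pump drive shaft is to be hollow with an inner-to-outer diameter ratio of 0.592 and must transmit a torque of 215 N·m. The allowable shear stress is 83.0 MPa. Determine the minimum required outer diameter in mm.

For a hollow shaft with d_i/d_o = 0.592: τ_max = 16T/(π d_o³ (1−k⁴)), so d_o = [16T/(π τ_allow (1−k⁴))]^(1/3) = [16·215.0/(π·8.30×10^7·0.8772)]^(1/3) = 0.02468 m.

24.7 mm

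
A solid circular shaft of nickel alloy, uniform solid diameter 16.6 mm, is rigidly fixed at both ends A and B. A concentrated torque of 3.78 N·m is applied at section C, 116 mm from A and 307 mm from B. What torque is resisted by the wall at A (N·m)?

With uniform GJ and both ends fixed, compatibility θ_AC = θ_CB gives T_A·a = T_B·b, together with T_A + T_B = T₀.
T_A = T₀·b/(a+b) = 3.780·307/423.0 = 2.743 N·m; T_B = 1.037 N·m.

2.74 N·m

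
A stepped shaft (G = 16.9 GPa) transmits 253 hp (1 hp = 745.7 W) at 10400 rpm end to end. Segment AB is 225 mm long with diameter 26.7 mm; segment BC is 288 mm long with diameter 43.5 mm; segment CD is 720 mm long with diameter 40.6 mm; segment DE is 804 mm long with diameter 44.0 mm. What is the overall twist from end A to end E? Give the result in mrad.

105 mrad

ω = 2π·10400/60 = 1089 rad/s, so T = P/ω = 253×745.7 / 1089 = 173.2 N·m.
J_AB = π(0.0267)⁴/32 = 4.99×10^-8 m⁴; J_BC = π(0.0435)⁴/32 = 3.52×10^-7 m⁴; J_CD = π(0.0406)⁴/32 = 2.67×10^-7 m⁴; J_DE = π(0.0440)⁴/32 = 3.68×10^-7 m⁴.
θ = (T/G)·Σ L_i/J_i = (173.2/16.9×10⁹)·(0.225/4.99×10^-8 + 0.288/3.52×10^-7 + 0.720/2.67×10^-7 + 0.804/3.68×10^-7) = 0.1047 rad.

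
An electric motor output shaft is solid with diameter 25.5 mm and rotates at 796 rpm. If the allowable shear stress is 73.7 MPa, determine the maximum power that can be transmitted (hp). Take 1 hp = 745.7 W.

26.8 hp

J = πd⁴/32 = π(0.0255)⁴/32 = 4.151×10^-8 m⁴.
T_max = τ_allow·J/r = 7.37×10^7 × 4.151×10^-8 / 0.0127 = 239.9 N·m.
ω = 2π·796/60 = 83.36 rad/s, so P_max = T_max·ω = 2.000×10^4 W.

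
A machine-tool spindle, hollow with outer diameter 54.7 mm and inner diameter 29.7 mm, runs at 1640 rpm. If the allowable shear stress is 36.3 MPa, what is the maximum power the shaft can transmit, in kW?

183 kW

J = π(d_o⁴ − d_i⁴)/32 = π(0.0547⁴ − 0.0297⁴)/32 = 8.025×10^-7 m⁴.
T_max = τ_allow·J/r = 3.63×10^7 × 8.025×10^-7 / 0.0274 = 1065 N·m.
ω = 2π·1640/60 = 171.7 rad/s, so P_max = T_max·ω = 1.829×10^5 W.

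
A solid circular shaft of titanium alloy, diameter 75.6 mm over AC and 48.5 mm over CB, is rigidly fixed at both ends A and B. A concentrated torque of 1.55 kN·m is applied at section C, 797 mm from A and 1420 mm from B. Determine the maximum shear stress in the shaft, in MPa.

Compatibility: T_A·a/J_AC = T_B·b/J_CB with T_A + T_B = T₀.
J_AC = 3.21×10^-6 m⁴, J_CB = 5.43×10^-7 m⁴, so T_A = T₀·(J_AC/a)/((J_AC/a)+(J_CB/b)) = 1415 N·m, T_B = 134.6 N·m.
τ in each portion: τ_AC = 1.67×10^7 Pa, τ_CB = 6.01×10^6 Pa; maximum is in AC.
τ_max = T_AC·r/J = 1415·0.0378/3.21×10^-6 = 1.668×10^7 Pa.

16.7 MPa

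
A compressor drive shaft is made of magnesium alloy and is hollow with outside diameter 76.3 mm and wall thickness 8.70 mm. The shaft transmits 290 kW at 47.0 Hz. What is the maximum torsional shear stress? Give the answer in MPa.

ω = 2π·47.0 = 295.3 rad/s, so T = P/ω = 290×10³ / 295.3 = 982.0 N·m.
J = π(d_o⁴ − d_i⁴)/32 = π(0.0763⁴ − 0.0589⁴)/32 = 2.146×10^-6 m⁴.
τ_max = T·r/J = 982.0 × 0.0381 / 2.146×10^-6 = 1.746×10^7 Pa.

17.5 MPa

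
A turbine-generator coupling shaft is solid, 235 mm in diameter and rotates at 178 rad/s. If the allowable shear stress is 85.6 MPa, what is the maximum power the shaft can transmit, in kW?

J = πd⁴/32 = π(0.235)⁴/32 = 2.994×10^-4 m⁴.
T_max = τ_allow·J/r = 8.56×10^7 × 2.994×10^-4 / 0.117 = 218100 N·m.
ω = 178 rad/s, so P_max = T_max·ω = 3.883×10^7 W.

38800 kW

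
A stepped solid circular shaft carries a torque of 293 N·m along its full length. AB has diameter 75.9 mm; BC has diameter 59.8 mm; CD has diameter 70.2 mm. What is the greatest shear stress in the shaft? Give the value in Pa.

6.98e6 Pa

Under the same torque, τ_max = 16T/(πd³) is largest where d is smallest — segment BC (d = 59.8 mm).
τ_max = 16·293.0/(π·(0.0598)³) = 6.978×10^6 Pa.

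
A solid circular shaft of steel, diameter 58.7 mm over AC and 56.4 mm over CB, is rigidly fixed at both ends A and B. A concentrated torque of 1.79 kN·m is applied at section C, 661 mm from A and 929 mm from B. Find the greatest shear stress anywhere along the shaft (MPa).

28.1 MPa

Compatibility: T_A·a/J_AC = T_B·b/J_CB with T_A + T_B = T₀.
J_AC = 1.17×10^-6 m⁴, J_CB = 9.93×10^-7 m⁴, so T_A = T₀·(J_AC/a)/((J_AC/a)+(J_CB/b)) = 1114 N·m, T_B = 675.7 N·m.
τ in each portion: τ_AC = 2.81×10^7 Pa, τ_CB = 1.92×10^7 Pa; maximum is in AC.
τ_max = T_AC·r/J = 1114·0.0294/1.17×10^-6 = 2.806×10^7 Pa.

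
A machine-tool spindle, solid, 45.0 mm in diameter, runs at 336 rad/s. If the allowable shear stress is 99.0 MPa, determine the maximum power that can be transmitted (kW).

J = πd⁴/32 = π(0.0450)⁴/32 = 4.026×10^-7 m⁴.
T_max = τ_allow·J/r = 9.90×10^7 × 4.026×10^-7 / 0.0225 = 1771 N·m.
ω = 336 rad/s, so P_max = T_max·ω = 5.952×10^5 W.

595 kW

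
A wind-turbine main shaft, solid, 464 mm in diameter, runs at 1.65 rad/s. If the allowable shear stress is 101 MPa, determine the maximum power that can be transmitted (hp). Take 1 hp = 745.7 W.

4380 hp

J = πd⁴/32 = π(0.464)⁴/32 = 4.551×10^-3 m⁴.
T_max = τ_allow·J/r = 1.01×10^8 × 4.551×10^-3 / 0.232 = 1.981e6 N·m.
ω = 1.65 rad/s, so P_max = T_max·ω = 3.269×10^6 W.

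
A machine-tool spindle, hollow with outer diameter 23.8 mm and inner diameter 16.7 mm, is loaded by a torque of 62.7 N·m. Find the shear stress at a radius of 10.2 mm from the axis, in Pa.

2.68e7 Pa

J = π(d_o⁴ − d_i⁴)/32 = π(0.0238⁴ − 0.0167⁴)/32 = 2.386×10^-8 m⁴.
Shear stress varies linearly with radius: τ = T·r/J = 62.70 × 0.0102 / 2.386×10^-8 = 2.680×10^7 Pa.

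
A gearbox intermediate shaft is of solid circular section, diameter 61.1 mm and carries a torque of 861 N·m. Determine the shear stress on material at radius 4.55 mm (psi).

J = πd⁴/32 = π(0.0611)⁴/32 = 1.368×10^-6 m⁴.
Shear stress varies linearly with radius: τ = T·r/J = 861.0 × 0.00455 / 1.368×10^-6 = 2.863×10^6 Pa.

415 psi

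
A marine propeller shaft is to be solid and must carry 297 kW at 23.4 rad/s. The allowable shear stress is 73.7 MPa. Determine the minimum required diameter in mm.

95.7 mm

ω = 23.4 rad/s, so T = P/ω = 297×10³ / 23.40 = 12690 N·m.
For a solid shaft τ_max = 16T/(πd³), so d = (16T/(π τ_allow))^(1/3) = (16·12690/(π·7.37×10^7))^(1/3) = 0.09572 m.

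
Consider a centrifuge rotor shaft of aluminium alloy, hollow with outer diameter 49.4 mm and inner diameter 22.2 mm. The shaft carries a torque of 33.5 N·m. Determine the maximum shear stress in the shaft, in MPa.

1.48 MPa

J = π(d_o⁴ − d_i⁴)/32 = π(0.0494⁴ − 0.0222⁴)/32 = 5.608×10^-7 m⁴.
τ_max = T·r/J = 33.50 × 0.0247 / 5.608×10^-7 = 1.475×10^6 Pa.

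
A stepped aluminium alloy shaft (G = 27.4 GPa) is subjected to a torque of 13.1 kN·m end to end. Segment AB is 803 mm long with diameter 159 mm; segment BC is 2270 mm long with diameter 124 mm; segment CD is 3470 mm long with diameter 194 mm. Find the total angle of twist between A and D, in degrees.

3.71°

J_AB = π(0.159)⁴/32 = 6.27×10^-5 m⁴; J_BC = π(0.124)⁴/32 = 2.32×10^-5 m⁴; J_CD = π(0.194)⁴/32 = 1.39×10^-4 m⁴.
θ = (T/G)·Σ L_i/J_i = (13100/27.4×10⁹)·(0.803/6.27×10^-5 + 2.27/2.32×10^-5 + 3.47/1.39×10^-4) = 0.06481 rad.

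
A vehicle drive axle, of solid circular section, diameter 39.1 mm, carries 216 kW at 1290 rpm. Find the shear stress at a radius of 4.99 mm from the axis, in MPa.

ω = 2π·1290/60 = 135.1 rad/s, so T = P/ω = 216×10³ / 135.1 = 1599 N·m.
J = πd⁴/32 = π(0.0391)⁴/32 = 2.295×10^-7 m⁴.
Shear stress varies linearly with radius: τ = T·r/J = 1599 × 0.00499 / 2.295×10^-7 = 3.477×10^7 Pa.

34.8 MPa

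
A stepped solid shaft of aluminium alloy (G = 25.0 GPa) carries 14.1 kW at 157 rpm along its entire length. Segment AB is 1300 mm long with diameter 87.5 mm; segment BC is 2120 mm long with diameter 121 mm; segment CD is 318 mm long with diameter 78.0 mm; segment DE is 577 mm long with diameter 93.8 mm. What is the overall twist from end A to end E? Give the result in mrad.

ω = 2π·157/60 = 16.44 rad/s, so T = P/ω = 14.1×10³ / 16.44 = 857.6 N·m.
J_AB = π(0.0875)⁴/32 = 5.75×10^-6 m⁴; J_BC = π(0.121)⁴/32 = 2.10×10^-5 m⁴; J_CD = π(0.0780)⁴/32 = 3.63×10^-6 m⁴; J_DE = π(0.0938)⁴/32 = 7.60×10^-6 m⁴.
θ = (T/G)·Σ L_i/J_i = (857.6/25.0×10⁹)·(1.30/5.75×10^-6 + 2.12/2.10×10^-5 + 0.318/3.63×10^-6 + 0.577/7.60×10^-6) = 0.01681 rad.

16.8 mrad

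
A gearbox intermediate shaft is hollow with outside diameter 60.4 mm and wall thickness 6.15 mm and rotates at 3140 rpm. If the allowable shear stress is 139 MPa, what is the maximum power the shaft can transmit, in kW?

J = π(d_o⁴ − d_i⁴)/32 = π(0.0604⁴ − 0.0481⁴)/32 = 7.811×10^-7 m⁴.
T_max = τ_allow·J/r = 1.39×10^8 × 7.811×10^-7 / 0.0302 = 3595 N·m.
ω = 2π·3140/60 = 328.8 rad/s, so P_max = T_max·ω = 1.182×10^6 W.

1180 kW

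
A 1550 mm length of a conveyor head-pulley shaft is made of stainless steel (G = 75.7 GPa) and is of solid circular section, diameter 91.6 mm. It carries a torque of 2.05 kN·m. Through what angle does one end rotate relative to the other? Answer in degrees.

0.348°

J = πd⁴/32 = π(0.0916)⁴/32 = 6.912×10^-6 m⁴.
θ = T·L/(G·J) = 2050 × 1.55 / (75.7×10⁹ × 6.912×10^-6) = 6.073×10^-3 rad.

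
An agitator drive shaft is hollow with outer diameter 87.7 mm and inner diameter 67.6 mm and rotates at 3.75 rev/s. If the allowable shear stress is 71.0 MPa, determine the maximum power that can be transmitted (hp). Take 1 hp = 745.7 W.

J = π(d_o⁴ − d_i⁴)/32 = π(0.0877⁴ − 0.0676⁴)/32 = 3.757×10^-6 m⁴.
T_max = τ_allow·J/r = 7.10×10^7 × 3.757×10^-6 / 0.0439 = 6084 N·m.
ω = 2π·3.75 = 23.56 rad/s, so P_max = T_max·ω = 1.433×10^5 W.

192 hp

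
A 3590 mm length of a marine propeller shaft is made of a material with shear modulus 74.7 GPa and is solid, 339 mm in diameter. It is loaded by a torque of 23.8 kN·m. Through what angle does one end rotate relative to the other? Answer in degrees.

0.0505°

J = πd⁴/32 = π(0.339)⁴/32 = 1.297×10^-3 m⁴.
θ = T·L/(G·J) = 23800 × 3.59 / (74.7×10⁹ × 1.297×10^-3) = 8.822×10^-4 rad.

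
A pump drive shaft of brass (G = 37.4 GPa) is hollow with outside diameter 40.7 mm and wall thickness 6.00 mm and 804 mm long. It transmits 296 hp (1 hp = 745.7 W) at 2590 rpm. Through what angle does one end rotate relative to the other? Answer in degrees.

4.94°

ω = 2π·2590/60 = 271.2 rad/s, so T = P/ω = 296×745.7 / 271.2 = 813.8 N·m.
J = π(d_o⁴ − d_i⁴)/32 = π(0.0407⁴ − 0.0287⁴)/32 = 2.028×10^-7 m⁴.
θ = T·L/(G·J) = 813.8 × 0.804 / (37.4×10⁹ × 2.028×10^-7) = 0.08628 rad.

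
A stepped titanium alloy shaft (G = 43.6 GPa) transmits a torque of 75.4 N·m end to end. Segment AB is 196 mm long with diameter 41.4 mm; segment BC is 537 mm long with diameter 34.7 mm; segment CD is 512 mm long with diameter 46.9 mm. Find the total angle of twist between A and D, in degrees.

0.548°

J_AB = π(0.0414)⁴/32 = 2.88×10^-7 m⁴; J_BC = π(0.0347)⁴/32 = 1.42×10^-7 m⁴; J_CD = π(0.0469)⁴/32 = 4.75×10^-7 m⁴.
θ = (T/G)·Σ L_i/J_i = (75.40/43.6×10⁹)·(0.196/2.88×10^-7 + 0.537/1.42×10^-7 + 0.512/4.75×10^-7) = 9.564×10^-3 rad.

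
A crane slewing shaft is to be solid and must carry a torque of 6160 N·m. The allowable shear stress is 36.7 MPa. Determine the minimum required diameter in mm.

For a solid shaft τ_max = 16T/(πd³), so d = (16T/(π τ_allow))^(1/3) = (16·6160/(π·3.67×10^7))^(1/3) = 0.09491 m.

94.9 mm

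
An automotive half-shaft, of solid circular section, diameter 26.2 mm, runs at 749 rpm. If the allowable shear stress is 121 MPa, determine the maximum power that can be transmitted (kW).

J = πd⁴/32 = π(0.0262)⁴/32 = 4.626×10^-8 m⁴.
T_max = τ_allow·J/r = 1.21×10^8 × 4.626×10^-8 / 0.0131 = 427.3 N·m.
ω = 2π·749/60 = 78.44 rad/s, so P_max = T_max·ω = 3.351×10^4 W.

33.5 kW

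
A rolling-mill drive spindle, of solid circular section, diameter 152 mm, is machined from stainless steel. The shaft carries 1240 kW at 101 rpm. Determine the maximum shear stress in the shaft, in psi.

ω = 2π·101/60 = 10.58 rad/s, so T = P/ω = 1240×10³ / 10.58 = 117200 N·m.
J = πd⁴/32 = π(0.152)⁴/32 = 5.241×10^-5 m⁴.
τ_max = T·r/J = 117200 × 0.0760 / 5.241×10^-5 = 1.700×10^8 Pa.

24700 psi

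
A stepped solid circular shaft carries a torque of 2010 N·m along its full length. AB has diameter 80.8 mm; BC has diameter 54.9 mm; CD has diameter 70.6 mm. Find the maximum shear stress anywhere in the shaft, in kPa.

61900 kPa

Under the same torque, τ_max = 16T/(πd³) is largest where d is smallest — segment BC (d = 54.9 mm).
τ_max = 16·2010/(π·(0.0549)³) = 6.187×10^7 Pa.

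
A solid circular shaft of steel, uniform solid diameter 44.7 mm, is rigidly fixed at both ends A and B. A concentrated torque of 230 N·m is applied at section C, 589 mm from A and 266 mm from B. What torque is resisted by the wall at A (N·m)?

With uniform GJ and both ends fixed, compatibility θ_AC = θ_CB gives T_A·a = T_B·b, together with T_A + T_B = T₀.
T_A = T₀·b/(a+b) = 230.0·266/855.0 = 71.56 N·m; T_B = 158.4 N·m.

71.6 N·m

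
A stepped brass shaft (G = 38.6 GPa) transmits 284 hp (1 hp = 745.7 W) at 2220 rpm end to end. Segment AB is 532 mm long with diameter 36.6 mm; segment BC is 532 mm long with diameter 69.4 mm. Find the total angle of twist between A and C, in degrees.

ω = 2π·2220/60 = 232.5 rad/s, so T = P/ω = 284×745.7 / 232.5 = 911.0 N·m.
J_AB = π(0.0366)⁴/32 = 1.76×10^-7 m⁴; J_BC = π(0.0694)⁴/32 = 2.28×10^-6 m⁴.
θ = (T/G)·Σ L_i/J_i = (911.0/38.6×10⁹)·(0.532/1.76×10^-7 + 0.532/2.28×10^-6) = 0.07678 rad.

4.40°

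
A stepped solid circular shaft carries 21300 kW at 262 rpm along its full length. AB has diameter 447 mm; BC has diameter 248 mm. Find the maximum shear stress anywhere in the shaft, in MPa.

ω = 2π·262/60 = 27.44 rad/s, so T = P/ω = 21300×10³ / 27.44 = 776300 N·m.
Under the same torque, τ_max = 16T/(πd³) is largest where d is smallest — segment BC (d = 248 mm).
τ_max = 16·776300/(π·(0.248)³) = 2.592×10^8 Pa.

259 MPa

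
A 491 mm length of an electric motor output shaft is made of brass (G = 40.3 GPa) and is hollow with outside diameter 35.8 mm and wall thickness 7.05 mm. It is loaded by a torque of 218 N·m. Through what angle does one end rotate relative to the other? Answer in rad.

0.0190 rad

J = π(d_o⁴ − d_i⁴)/32 = π(0.0358⁴ − 0.0217⁴)/32 = 1.395×10^-7 m⁴.
θ = T·L/(G·J) = 218.0 × 0.491 / (40.3×10⁹ × 1.395×10^-7) = 0.01904 rad.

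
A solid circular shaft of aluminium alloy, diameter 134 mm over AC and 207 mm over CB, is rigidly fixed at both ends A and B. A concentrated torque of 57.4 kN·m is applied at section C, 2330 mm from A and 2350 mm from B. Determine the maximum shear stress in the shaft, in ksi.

Compatibility: T_A·a/J_AC = T_B·b/J_CB with T_A + T_B = T₀.
J_AC = 3.17×10^-5 m⁴, J_CB = 1.80×10^-4 m⁴, so T_A = T₀·(J_AC/a)/((J_AC/a)+(J_CB/b)) = 8637 N·m, T_B = 48760 N·m.
τ in each portion: τ_AC = 1.83×10^7 Pa, τ_CB = 2.80×10^7 Pa; maximum is in CB.
τ_max = T_CB·r/J = 48760·0.103/1.80×10^-4 = 2.800×10^7 Pa.

4.06 ksi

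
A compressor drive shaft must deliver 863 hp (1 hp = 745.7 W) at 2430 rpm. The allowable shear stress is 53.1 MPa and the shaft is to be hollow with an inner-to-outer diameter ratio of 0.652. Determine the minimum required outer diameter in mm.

ω = 2π·2430/60 = 254.5 rad/s, so T = P/ω = 863×745.7 / 254.5 = 2529 N·m.
For a hollow shaft with d_i/d_o = 0.652: τ_max = 16T/(π d_o³ (1−k⁴)), so d_o = [16T/(π τ_allow (1−k⁴))]^(1/3) = [16·2529/(π·5.31×10^7·0.8193)]^(1/3) = 0.06665 m.

66.6 mm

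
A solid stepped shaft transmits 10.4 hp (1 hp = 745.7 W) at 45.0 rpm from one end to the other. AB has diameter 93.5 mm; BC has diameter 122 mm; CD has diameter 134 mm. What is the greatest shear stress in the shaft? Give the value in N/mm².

ω = 2π·45.0/60 = 4.712 rad/s, so T = P/ω = 10.4×745.7 / 4.712 = 1646 N·m.
Under the same torque, τ_max = 16T/(πd³) is largest where d is smallest — segment AB (d = 93.5 mm).
τ_max = 16·1646/(π·(0.0935)³) = 1.025×10^7 Pa.

10.3 N/mm²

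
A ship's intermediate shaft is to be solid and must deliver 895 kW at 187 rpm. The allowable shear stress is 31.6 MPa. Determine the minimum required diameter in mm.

195 mm

ω = 2π·187/60 = 19.58 rad/s, so T = P/ω = 895×10³ / 19.58 = 45700 N·m.
For a solid shaft τ_max = 16T/(πd³), so d = (16T/(π τ_allow))^(1/3) = (16·45700/(π·3.16×10^7))^(1/3) = 0.1946 m.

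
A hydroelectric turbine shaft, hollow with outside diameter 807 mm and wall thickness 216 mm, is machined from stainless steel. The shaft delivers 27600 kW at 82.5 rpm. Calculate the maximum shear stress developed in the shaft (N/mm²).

32.5 N/mm²

ω = 2π·82.5/60 = 8.639 rad/s, so T = P/ω = 27600×10³ / 8.639 = 3.195e6 N·m.
J = π(d_o⁴ − d_i⁴)/32 = π(0.807⁴ − 0.375⁴)/32 = 0.03970 m⁴.
τ_max = T·r/J = 3.195e6 × 0.404 / 0.03970 = 3.247×10^7 Pa.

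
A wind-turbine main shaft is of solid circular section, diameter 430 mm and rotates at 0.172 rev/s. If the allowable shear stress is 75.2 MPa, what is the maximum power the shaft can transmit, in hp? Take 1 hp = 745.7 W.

J = πd⁴/32 = π(0.430)⁴/32 = 3.356×10^-3 m⁴.
T_max = τ_allow·J/r = 7.52×10^7 × 3.356×10^-3 / 0.215 = 1.174e6 N·m.
ω = 2π·0.172 = 1.081 rad/s, so P_max = T_max·ω = 1.269×10^6 W.

1700 hp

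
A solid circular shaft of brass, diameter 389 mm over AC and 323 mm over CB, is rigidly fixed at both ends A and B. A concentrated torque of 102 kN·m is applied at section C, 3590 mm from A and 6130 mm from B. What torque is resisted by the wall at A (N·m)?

Compatibility: T_A·a/J_AC = T_B·b/J_CB with T_A + T_B = T₀.
J_AC = 2.25×10^-3 m⁴, J_CB = 1.07×10^-3 m⁴, so T_A = T₀·(J_AC/a)/((J_AC/a)+(J_CB/b)) = 79790 N·m, T_B = 22210 N·m.

79800 N·m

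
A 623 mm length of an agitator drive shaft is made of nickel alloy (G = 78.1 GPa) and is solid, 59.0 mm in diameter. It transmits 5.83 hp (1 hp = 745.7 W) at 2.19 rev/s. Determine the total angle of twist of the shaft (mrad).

2.12 mrad

ω = 2π·2.19 = 13.76 rad/s, so T = P/ω = 5.83×745.7 / 13.76 = 315.9 N·m.
J = πd⁴/32 = π(0.0590)⁴/32 = 1.190×10^-6 m⁴.
θ = T·L/(G·J) = 315.9 × 0.623 / (78.1×10⁹ × 1.190×10^-6) = 2.119×10^-3 rad.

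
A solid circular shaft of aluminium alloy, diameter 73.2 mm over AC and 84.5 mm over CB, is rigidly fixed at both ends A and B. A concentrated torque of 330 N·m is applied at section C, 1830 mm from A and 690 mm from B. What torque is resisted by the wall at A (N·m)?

Compatibility: T_A·a/J_AC = T_B·b/J_CB with T_A + T_B = T₀.
J_AC = 2.82×10^-6 m⁴, J_CB = 5.01×10^-6 m⁴, so T_A = T₀·(J_AC/a)/((J_AC/a)+(J_CB/b)) = 57.80 N·m, T_B = 272.2 N·m.

57.8 N·m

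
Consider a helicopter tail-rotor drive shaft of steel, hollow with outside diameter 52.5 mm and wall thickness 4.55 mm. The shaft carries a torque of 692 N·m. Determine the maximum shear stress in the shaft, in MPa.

45.7 MPa

J = π(d_o⁴ − d_i⁴)/32 = π(0.0525⁴ − 0.0434⁴)/32 = 3.975×10^-7 m⁴.
τ_max = T·r/J = 692.0 × 0.0262 / 3.975×10^-7 = 4.570×10^7 Pa.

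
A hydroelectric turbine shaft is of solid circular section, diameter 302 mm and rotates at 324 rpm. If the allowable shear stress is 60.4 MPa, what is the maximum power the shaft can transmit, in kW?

J = πd⁴/32 = π(0.302)⁴/32 = 8.166×10^-4 m⁴.
T_max = τ_allow·J/r = 6.04×10^7 × 8.166×10^-4 / 0.151 = 326700 N·m.
ω = 2π·324/60 = 33.93 rad/s, so P_max = T_max·ω = 1.108×10^7 W.

11100 kW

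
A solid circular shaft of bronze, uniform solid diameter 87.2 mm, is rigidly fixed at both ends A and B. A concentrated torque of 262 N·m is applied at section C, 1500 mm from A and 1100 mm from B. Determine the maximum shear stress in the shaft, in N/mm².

1.16 N/mm²

With uniform GJ and both ends fixed, compatibility θ_AC = θ_CB gives T_A·a = T_B·b, together with T_A + T_B = T₀.
T_A = T₀·b/(a+b) = 262.0·1100/2600 = 110.8 N·m; T_B = 151.2 N·m.
τ in each portion: τ_AC = 8.51×10^5 Pa, τ_CB = 1.16×10^6 Pa; maximum is in CB.
τ_max = T_CB·r/J = 151.2·0.0436/5.68×10^-6 = 1.161×10^6 Pa.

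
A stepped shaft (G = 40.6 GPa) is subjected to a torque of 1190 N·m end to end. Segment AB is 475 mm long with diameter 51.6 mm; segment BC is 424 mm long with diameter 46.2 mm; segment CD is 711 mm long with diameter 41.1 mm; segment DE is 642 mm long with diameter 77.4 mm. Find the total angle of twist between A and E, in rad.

0.128 rad

J_AB = π(0.0516)⁴/32 = 6.96×10^-7 m⁴; J_BC = π(0.0462)⁴/32 = 4.47×10^-7 m⁴; J_CD = π(0.0411)⁴/32 = 2.80×10^-7 m⁴; J_DE = π(0.0774)⁴/32 = 3.52×10^-6 m⁴.
θ = (T/G)·Σ L_i/J_i = (1190/40.6×10⁹)·(0.475/6.96×10^-7 + 0.424/4.47×10^-7 + 0.711/2.80×10^-7 + 0.642/3.52×10^-6) = 0.1275 rad.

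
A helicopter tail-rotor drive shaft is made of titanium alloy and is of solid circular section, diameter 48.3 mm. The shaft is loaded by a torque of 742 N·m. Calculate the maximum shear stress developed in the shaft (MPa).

J = πd⁴/32 = π(0.0483)⁴/32 = 5.343×10^-7 m⁴.
τ_max = T·r/J = 742.0 × 0.0241 / 5.343×10^-7 = 3.354×10^7 Pa.

33.5 MPa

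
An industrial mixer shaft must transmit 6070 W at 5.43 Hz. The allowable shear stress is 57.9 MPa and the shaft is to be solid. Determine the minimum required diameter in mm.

ω = 2π·5.43 = 34.12 rad/s, so T = P/ω = 6070 / 34.12 = 177.9 N·m.
For a solid shaft τ_max = 16T/(πd³), so d = (16T/(π τ_allow))^(1/3) = (16·177.9/(π·5.79×10^7))^(1/3) = 0.02501 m.

25.0 mm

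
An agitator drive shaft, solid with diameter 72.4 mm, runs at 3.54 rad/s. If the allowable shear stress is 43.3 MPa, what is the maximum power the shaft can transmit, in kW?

J = πd⁴/32 = π(0.0724)⁴/32 = 2.697×10^-6 m⁴.
T_max = τ_allow·J/r = 4.33×10^7 × 2.697×10^-6 / 0.0362 = 3227 N·m.
ω = 3.54 rad/s, so P_max = T_max·ω = 1.142×10^4 W.

11.4 kW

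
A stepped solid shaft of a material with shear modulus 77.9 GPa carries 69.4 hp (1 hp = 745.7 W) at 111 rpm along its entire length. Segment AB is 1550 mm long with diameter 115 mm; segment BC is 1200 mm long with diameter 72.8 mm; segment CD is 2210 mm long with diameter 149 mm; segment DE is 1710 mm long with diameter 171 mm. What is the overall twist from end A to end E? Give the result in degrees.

1.94°

ω = 2π·111/60 = 11.62 rad/s, so T = P/ω = 69.4×745.7 / 11.62 = 4452 N·m.
J_AB = π(0.115)⁴/32 = 1.72×10^-5 m⁴; J_BC = π(0.0728)⁴/32 = 2.76×10^-6 m⁴; J_CD = π(0.149)⁴/32 = 4.84×10^-5 m⁴; J_DE = π(0.171)⁴/32 = 8.39×10^-5 m⁴.
θ = (T/G)·Σ L_i/J_i = (4452/77.9×10⁹)·(1.55/1.72×10^-5 + 1.20/2.76×10^-6 + 2.21/4.84×10^-5 + 1.71/8.39×10^-5) = 0.03380 rad.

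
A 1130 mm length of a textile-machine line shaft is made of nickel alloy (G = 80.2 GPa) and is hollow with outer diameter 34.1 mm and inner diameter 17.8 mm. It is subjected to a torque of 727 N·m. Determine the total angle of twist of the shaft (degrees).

4.78°

J = π(d_o⁴ − d_i⁴)/32 = π(0.0341⁴ − 0.0178⁴)/32 = 1.229×10^-7 m⁴.
θ = T·L/(G·J) = 727.0 × 1.13 / (80.2×10⁹ × 1.229×10^-7) = 0.08335 rad.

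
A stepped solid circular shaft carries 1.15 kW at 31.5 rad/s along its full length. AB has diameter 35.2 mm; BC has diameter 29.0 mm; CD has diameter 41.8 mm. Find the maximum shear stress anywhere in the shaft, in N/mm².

7.62 N/mm²

ω = 31.5 rad/s, so T = P/ω = 1.15×10³ / 31.50 = 36.51 N·m.
Under the same torque, τ_max = 16T/(πd³) is largest where d is smallest — segment BC (d = 29.0 mm).
τ_max = 16·36.51/(π·(0.0290)³) = 7.624×10^6 Pa.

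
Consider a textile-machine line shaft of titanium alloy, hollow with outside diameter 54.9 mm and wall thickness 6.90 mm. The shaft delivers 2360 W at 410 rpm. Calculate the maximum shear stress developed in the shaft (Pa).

ω = 2π·410/60 = 42.94 rad/s, so T = P/ω = 2360 / 42.94 = 54.97 N·m.
J = π(d_o⁴ − d_i⁴)/32 = π(0.0549⁴ − 0.0411⁴)/32 = 6.117×10^-7 m⁴.
τ_max = T·r/J = 54.97 × 0.0274 / 6.117×10^-7 = 2.467×10^6 Pa.

2.47e6 Pa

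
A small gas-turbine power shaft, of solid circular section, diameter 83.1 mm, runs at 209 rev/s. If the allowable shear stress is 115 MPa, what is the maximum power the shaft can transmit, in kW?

17000 kW

J = πd⁴/32 = π(0.0831)⁴/32 = 4.682×10^-6 m⁴.
T_max = τ_allow·J/r = 1.15×10^8 × 4.682×10^-6 / 0.0415 = 12960 N·m.
ω = 2π·209 = 1313 rad/s, so P_max = T_max·ω = 1.702×10^7 W.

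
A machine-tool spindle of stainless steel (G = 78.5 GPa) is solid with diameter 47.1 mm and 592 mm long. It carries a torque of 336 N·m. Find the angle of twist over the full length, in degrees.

J = πd⁴/32 = π(0.0471)⁴/32 = 4.832×10^-7 m⁴.
θ = T·L/(G·J) = 336.0 × 0.592 / (78.5×10⁹ × 4.832×10^-7) = 5.245×10^-3 rad.

0.300°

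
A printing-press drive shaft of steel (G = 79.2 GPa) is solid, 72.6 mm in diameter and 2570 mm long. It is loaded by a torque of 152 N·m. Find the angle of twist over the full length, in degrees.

J = πd⁴/32 = π(0.0726)⁴/32 = 2.727×10^-6 m⁴.
θ = T·L/(G·J) = 152.0 × 2.57 / (79.2×10⁹ × 2.727×10^-6) = 1.808×10^-3 rad.

0.104°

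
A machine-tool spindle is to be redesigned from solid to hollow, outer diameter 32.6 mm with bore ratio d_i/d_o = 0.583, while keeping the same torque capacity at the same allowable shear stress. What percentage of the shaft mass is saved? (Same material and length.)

28.4 %

Equal τ_max and T ⇒ the solid shaft needs d_s³ = d_o³(1−k⁴), so d_s = 32.6·(1−0.583⁴)^(1/3) = 31.29 mm.
Area ratio A_h/A_s = d_o²(1−k²)/d_s² = (1−k²)/(1−k⁴)^(2/3) = 0.7164.
Mass saving = 1 − 0.7164 = 28.4 %.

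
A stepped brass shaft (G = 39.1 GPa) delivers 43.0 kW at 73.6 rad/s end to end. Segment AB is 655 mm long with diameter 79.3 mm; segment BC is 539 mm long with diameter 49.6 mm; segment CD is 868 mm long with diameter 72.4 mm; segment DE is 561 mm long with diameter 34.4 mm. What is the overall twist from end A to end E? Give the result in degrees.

ω = 73.6 rad/s, so T = P/ω = 43.0×10³ / 73.60 = 584.2 N·m.
J_AB = π(0.0793)⁴/32 = 3.88×10^-6 m⁴; J_BC = π(0.0496)⁴/32 = 5.94×10^-7 m⁴; J_CD = π(0.0724)⁴/32 = 2.70×10^-6 m⁴; J_DE = π(0.0344)⁴/32 = 1.37×10^-7 m⁴.
θ = (T/G)·Σ L_i/J_i = (584.2/39.1×10⁹)·(0.655/3.88×10^-6 + 0.539/5.94×10^-7 + 0.868/2.70×10^-6 + 0.561/1.37×10^-7) = 0.08186 rad.

4.69°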